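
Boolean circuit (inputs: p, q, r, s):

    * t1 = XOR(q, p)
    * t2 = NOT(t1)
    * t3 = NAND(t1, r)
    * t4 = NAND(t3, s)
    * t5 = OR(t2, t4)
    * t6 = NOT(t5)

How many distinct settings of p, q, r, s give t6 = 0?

t6 = NOT(t5) must be 0, so t5 = 1.
Enumerating the 16 input combinations, 14 give t6 = 0 and 2 give t6 = 1.

14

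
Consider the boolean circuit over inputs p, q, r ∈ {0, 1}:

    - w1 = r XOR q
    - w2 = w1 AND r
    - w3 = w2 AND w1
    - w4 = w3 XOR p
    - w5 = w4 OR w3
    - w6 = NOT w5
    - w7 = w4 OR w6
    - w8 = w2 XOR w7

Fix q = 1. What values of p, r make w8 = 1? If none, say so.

p=0, r=1

w8 = w2 XOR w7 must be 1, so w2 and w7 differ.
Check with q = 1 and p=0, r=1:
w1 = r XOR q = 1 XOR 1 = 0
w2 = w1 AND r = 0 AND 1 = 0
w3 = w2 AND w1 = 0 AND 0 = 0
w4 = w3 XOR p = 0 XOR 0 = 0
w5 = w4 OR w3 = 0 OR 0 = 0
w6 = NOT w5 = NOT 0 = 1
w7 = w4 OR w6 = 0 OR 1 = 1
w8 = w2 XOR w7 = 0 XOR 1 = 1
So w8 = 1.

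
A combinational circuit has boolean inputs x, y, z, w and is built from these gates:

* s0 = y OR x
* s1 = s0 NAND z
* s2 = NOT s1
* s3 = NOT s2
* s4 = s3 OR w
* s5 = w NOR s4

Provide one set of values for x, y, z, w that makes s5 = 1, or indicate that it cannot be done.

s5 = w NOR s4 must be 1, so both w = 0 and s4 = 0.
Check with x=1 y=0 z=1 w=0:
s0 = y OR x = 0 OR 1 = 1
s1 = s0 NAND z = 1 NAND 1 = 0
s2 = NOT s1 = NOT 0 = 1
s3 = NOT s2 = NOT 1 = 0
s4 = s3 OR w = 0 OR 0 = 0
s5 = w NOR s4 = 0 NOR 0 = 1
So s5 = 1 as required.

x=1 y=0 z=1 w=0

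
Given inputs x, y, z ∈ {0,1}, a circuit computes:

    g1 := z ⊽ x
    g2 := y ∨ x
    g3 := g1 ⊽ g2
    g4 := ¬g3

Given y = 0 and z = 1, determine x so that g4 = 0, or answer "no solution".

Check with y = 0 and z = 1 and x=0:
g1 = z ⊽ x = 1 ⊽ 0 = 0
g2 = y ∨ x = 0 ∨ 0 = 0
g3 = g1 ⊽ g2 = 0 ⊽ 0 = 1
g4 = ¬g3 = ¬1 = 0
So g4 = 0.

x=0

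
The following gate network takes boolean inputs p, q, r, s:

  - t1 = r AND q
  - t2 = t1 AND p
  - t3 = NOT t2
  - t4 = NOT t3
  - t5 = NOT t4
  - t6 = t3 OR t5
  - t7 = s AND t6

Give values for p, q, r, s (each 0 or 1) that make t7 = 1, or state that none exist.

p=0, q=1, r=1, s=1

t7 = s AND t6 must be 1, so both s = 1 and t6 = 1.
t6 = t3 OR t5 must be 1, so at least one of t3, t5 is 1.
Check with p=0, q=1, r=1, s=1:
t1 = r AND q = 1 AND 1 = 1
t2 = t1 AND p = 1 AND 0 = 0
t3 = NOT t2 = NOT 0 = 1
t4 = NOT t3 = NOT 1 = 0
t5 = NOT t4 = NOT 0 = 1
t6 = t3 OR t5 = 1 OR 1 = 1
t7 = s AND t6 = 1 AND 1 = 1
So t7 = 1 as required.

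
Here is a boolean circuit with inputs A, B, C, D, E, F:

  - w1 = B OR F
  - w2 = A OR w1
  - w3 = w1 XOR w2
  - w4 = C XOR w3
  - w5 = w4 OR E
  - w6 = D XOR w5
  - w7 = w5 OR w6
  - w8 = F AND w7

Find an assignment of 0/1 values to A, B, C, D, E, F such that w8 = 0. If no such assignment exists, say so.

w8 = F AND w7 must be 0, so at least one of F, w7 is 0.
Check with A=1 B=1 C=0 D=0 E=0 F=1:
w1 = B OR F = 1 OR 1 = 1
w2 = A OR w1 = 1 OR 1 = 1
w3 = w1 XOR w2 = 1 XOR 1 = 0
w4 = C XOR w3 = 0 XOR 0 = 0
w5 = w4 OR E = 0 OR 0 = 0
w6 = D XOR w5 = 0 XOR 0 = 0
w7 = w5 OR w6 = 0 OR 0 = 0
w8 = F AND w7 = 1 AND 0 = 0
So w8 = 0 as required.

A=1 B=1 C=0 D=0 E=0 F=1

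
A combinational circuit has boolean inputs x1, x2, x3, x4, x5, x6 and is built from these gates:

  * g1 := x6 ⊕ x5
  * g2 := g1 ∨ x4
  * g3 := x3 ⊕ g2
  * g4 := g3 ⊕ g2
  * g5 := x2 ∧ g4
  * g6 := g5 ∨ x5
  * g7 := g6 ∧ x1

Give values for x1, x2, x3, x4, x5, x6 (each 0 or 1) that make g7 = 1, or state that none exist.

g7 = g6 ∧ x1 must be 1, so both g6 = 1 and x1 = 1.
Check with x1=1, x2=0, x3=0, x4=1, x5=1, x6=1:
g1 = x6 ⊕ x5 = 1 ⊕ 1 = 0
g2 = g1 ∨ x4 = 0 ∨ 1 = 1
g3 = x3 ⊕ g2 = 0 ⊕ 1 = 1
g4 = g3 ⊕ g2 = 1 ⊕ 1 = 0
g5 = x2 ∧ g4 = 0 ∧ 0 = 0
g6 = g5 ∨ x5 = 0 ∨ 1 = 1
g7 = g6 ∧ x1 = 1 ∧ 1 = 1
So g7 = 1 as required.

x1=1, x2=0, x3=0, x4=1, x5=1, x6=1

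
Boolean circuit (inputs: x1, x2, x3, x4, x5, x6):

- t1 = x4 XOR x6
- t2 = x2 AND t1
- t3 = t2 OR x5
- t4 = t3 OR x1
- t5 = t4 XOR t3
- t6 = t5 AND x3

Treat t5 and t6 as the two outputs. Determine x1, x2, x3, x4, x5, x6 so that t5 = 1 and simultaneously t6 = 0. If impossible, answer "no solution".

x1=1, x2=0, x3=0, x4=0, x5=0, x6=1

Check with x1=1, x2=0, x3=0, x4=0, x5=0, x6=1:
t1 = x4 XOR x6 = 0 XOR 1 = 1
t2 = x2 AND t1 = 0 AND 1 = 0
t3 = t2 OR x5 = 0 OR 0 = 0
t4 = t3 OR x1 = 0 OR 1 = 1
t5 = t4 XOR t3 = 1 XOR 0 = 1
t6 = t5 AND x3 = 1 AND 0 = 0
So t5 = 1 and t6 = 0.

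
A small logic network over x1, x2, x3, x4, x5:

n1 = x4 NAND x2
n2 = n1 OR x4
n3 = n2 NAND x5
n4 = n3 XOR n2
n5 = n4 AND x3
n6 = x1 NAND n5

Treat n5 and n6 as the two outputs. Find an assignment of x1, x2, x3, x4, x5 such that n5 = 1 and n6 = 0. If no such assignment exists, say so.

x1=1, x2=0, x3=1, x4=1, x5=1

Check with x1=1, x2=0, x3=1, x4=1, x5=1:
n1 = x4 NAND x2 = 1 NAND 0 = 1
n2 = n1 OR x4 = 1 OR 1 = 1
n3 = n2 NAND x5 = 1 NAND 1 = 0
n4 = n3 XOR n2 = 0 XOR 1 = 1
n5 = n4 AND x3 = 1 AND 1 = 1
n6 = x1 NAND n5 = 1 NAND 1 = 0
So n5 = 1 and n6 = 0.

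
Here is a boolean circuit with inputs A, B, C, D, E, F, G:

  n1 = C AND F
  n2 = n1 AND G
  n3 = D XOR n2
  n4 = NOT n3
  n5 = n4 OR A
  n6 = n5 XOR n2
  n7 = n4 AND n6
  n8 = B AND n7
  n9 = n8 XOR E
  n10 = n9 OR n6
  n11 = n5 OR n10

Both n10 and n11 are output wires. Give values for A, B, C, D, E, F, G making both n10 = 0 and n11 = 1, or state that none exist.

Check with A=1, B=1, C=1, D=1, E=0, F=1, G=1:
n1 = C AND F = 1 AND 1 = 1
n2 = n1 AND G = 1 AND 1 = 1
n3 = D XOR n2 = 1 XOR 1 = 0
n4 = NOT n3 = NOT 0 = 1
n5 = n4 OR A = 1 OR 1 = 1
n6 = n5 XOR n2 = 1 XOR 1 = 0
n7 = n4 AND n6 = 1 AND 0 = 0
n8 = B AND n7 = 1 AND 0 = 0
n9 = n8 XOR E = 0 XOR 0 = 0
n10 = n9 OR n6 = 0 OR 0 = 0
n11 = n5 OR n10 = 1 OR 0 = 1
So n10 = 0 and n11 = 1.

A=1, B=1, C=1, D=1, E=0, F=1, G=1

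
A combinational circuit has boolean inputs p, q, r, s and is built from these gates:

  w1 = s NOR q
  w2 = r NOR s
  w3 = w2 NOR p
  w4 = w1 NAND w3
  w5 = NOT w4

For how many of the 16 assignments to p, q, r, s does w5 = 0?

15

w5 = NOT w4 must be 0, so w4 = 1.
w4 = w1 NAND w3 must be 1, so at least one of w1, w3 is 0.
Enumerating the 16 input combinations, 15 give w5 = 0 and 1 give w5 = 1.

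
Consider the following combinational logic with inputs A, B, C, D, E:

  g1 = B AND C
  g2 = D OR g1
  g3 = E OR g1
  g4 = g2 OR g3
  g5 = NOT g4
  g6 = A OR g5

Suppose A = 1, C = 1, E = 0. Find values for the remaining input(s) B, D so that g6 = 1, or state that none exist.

g6 = A OR g5 must be 1, so at least one of A, g5 is 1.
Check with A = 1, C = 1, E = 0 and B=1, D=0:
g1 = B AND C = 1 AND 1 = 1
g2 = D OR g1 = 0 OR 1 = 1
g3 = E OR g1 = 0 OR 1 = 1
g4 = g2 OR g3 = 1 OR 1 = 1
g5 = NOT g4 = NOT 1 = 0
g6 = A OR g5 = 1 OR 0 = 1
So g6 = 1.

B=1 D=0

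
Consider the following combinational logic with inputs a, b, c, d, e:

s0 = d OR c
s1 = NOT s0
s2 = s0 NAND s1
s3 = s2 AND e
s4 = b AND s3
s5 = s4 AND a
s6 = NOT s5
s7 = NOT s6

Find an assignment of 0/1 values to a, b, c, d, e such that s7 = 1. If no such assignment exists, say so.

Check with a=1 b=1 c=0 d=0 e=1:
s0 = d OR c = 0 OR 0 = 0
s1 = NOT s0 = NOT 0 = 1
s2 = s0 NAND s1 = 0 NAND 1 = 1
s3 = s2 AND e = 1 AND 1 = 1
s4 = b AND s3 = 1 AND 1 = 1
s5 = s4 AND a = 1 AND 1 = 1
s6 = NOT s5 = NOT 1 = 0
s7 = NOT s6 = NOT 0 = 1
So s7 = 1 as required.

a=1 b=1 c=0 d=0 e=1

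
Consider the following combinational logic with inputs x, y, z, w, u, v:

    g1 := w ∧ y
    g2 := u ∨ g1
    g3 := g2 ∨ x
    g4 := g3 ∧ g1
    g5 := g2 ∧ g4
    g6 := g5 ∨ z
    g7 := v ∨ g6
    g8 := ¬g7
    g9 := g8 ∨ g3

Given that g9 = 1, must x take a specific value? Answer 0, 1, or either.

Both values of x occur among assignments with g9 = 1:
  x=0: x=0, y=0, z=0, w=0, u=0, v=0
  x=1: x=1, y=0, z=0, w=0, u=0, v=0

either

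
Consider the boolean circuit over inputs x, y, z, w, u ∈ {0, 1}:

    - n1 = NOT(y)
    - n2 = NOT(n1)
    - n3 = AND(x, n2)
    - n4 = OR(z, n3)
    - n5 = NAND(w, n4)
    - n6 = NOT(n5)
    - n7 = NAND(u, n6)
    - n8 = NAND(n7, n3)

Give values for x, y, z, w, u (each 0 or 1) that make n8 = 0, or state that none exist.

n8 = NAND(n7, n3) must be 0, so both n7 = 1 and n3 = 1.
Check with x=1 y=1 z=1 w=1 u=0:
n1 = NOT(y) = NOT 1 = 0
n2 = NOT(n1) = NOT 0 = 1
n3 = AND(x, n2) = AND(1, 1) = 1
n4 = OR(z, n3) = OR(1, 1) = 1
n5 = NAND(w, n4) = NAND(1, 1) = 0
n6 = NOT(n5) = NOT 0 = 1
n7 = NAND(u, n6) = NAND(0, 1) = 1
n8 = NAND(n7, n3) = NAND(1, 1) = 0
So n8 = 0 as required.

x=1 y=1 z=1 w=1 u=0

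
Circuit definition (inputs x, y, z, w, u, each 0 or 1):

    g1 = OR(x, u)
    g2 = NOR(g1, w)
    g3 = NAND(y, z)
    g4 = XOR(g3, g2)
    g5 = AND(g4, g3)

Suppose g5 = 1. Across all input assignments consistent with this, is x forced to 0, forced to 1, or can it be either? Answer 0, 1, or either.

Both values of x occur among assignments with g5 = 1:
  x=0: x=0, y=0, z=0, w=0, u=1
  x=1: x=1, y=0, z=0, w=0, u=0

either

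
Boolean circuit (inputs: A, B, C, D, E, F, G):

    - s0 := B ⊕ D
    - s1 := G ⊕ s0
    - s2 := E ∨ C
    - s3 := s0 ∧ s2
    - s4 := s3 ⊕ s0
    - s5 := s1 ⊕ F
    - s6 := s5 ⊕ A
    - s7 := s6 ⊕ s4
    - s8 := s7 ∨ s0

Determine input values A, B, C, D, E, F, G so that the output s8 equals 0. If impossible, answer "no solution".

s8 = s7 ∨ s0 must be 0, so both s7 = 0 and s0 = 0.
s7 = s6 ⊕ s4 must be 0, so s6 and s4 are equal.
Check with A=0, B=1, C=1, D=1, E=0, F=1, G=1:
s0 = B ⊕ D = 1 ⊕ 1 = 0
s1 = G ⊕ s0 = 1 ⊕ 0 = 1
s2 = E ∨ C = 0 ∨ 1 = 1
s3 = s0 ∧ s2 = 0 ∧ 1 = 0
s4 = s3 ⊕ s0 = 0 ⊕ 0 = 0
s5 = s1 ⊕ F = 1 ⊕ 1 = 0
s6 = s5 ⊕ A = 0 ⊕ 0 = 0
s7 = s6 ⊕ s4 = 0 ⊕ 0 = 0
s8 = s7 ∨ s0 = 0 ∨ 0 = 0
So s8 = 0 as required.

A=0, B=1, C=1, D=1, E=0, F=1, G=1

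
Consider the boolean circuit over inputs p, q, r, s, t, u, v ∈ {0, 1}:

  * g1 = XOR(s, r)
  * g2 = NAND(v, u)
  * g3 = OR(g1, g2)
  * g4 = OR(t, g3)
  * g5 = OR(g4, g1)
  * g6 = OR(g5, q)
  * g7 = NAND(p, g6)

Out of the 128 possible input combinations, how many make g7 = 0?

62

g7 = NAND(p, g6) must be 0, so both p = 1 and g6 = 1.
g6 = OR(g5, q) must be 1, so at least one of g5, q is 1.
Enumerating the 128 input combinations, 62 give g7 = 0 and 66 give g7 = 1.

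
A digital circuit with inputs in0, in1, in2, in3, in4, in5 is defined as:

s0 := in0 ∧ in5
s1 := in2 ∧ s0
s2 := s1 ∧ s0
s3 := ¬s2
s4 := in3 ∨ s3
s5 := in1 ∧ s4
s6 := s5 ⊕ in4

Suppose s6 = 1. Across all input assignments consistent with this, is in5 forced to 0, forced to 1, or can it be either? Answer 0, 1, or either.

Both values of in5 occur among assignments with s6 = 1:
  in5=0: in0=0, in1=0, in2=0, in3=0, in4=1, in5=0
  in5=1: in0=0, in1=0, in2=0, in3=0, in4=1, in5=1

either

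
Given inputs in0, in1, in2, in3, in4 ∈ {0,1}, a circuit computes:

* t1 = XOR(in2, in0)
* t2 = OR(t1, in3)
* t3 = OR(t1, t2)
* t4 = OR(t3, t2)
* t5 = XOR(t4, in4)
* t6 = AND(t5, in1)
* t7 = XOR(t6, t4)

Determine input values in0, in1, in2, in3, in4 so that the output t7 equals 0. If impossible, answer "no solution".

in0=0, in1=0, in2=0, in3=0, in4=1

Check with in0=0, in1=0, in2=0, in3=0, in4=1:
t1 = XOR(in2, in0) = XOR(0, 0) = 0
t2 = OR(t1, in3) = OR(0, 0) = 0
t3 = OR(t1, t2) = OR(0, 0) = 0
t4 = OR(t3, t2) = OR(0, 0) = 0
t5 = XOR(t4, in4) = XOR(0, 1) = 1
t6 = AND(t5, in1) = AND(1, 0) = 0
t7 = XOR(t6, t4) = XOR(0, 0) = 0
So t7 = 0 as required.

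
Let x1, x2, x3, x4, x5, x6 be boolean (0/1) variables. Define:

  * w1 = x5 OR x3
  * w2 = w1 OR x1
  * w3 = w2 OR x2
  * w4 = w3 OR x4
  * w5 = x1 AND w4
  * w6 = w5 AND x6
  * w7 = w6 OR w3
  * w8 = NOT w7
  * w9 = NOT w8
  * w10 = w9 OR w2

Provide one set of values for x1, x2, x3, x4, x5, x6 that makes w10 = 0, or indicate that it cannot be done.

x1=0, x2=0, x3=0, x4=1, x5=0, x6=0

w10 = w9 OR w2 must be 0, so both w9 = 0 and w2 = 0.
w9 = NOT w8 must be 0, so w8 = 1.
w2 = w1 OR x1 must be 0, so both w1 = 0 and x1 = 0.
Check with x1=0, x2=0, x3=0, x4=1, x5=0, x6=0:
w1 = x5 OR x3 = 0 OR 0 = 0
w2 = w1 OR x1 = 0 OR 0 = 0
w3 = w2 OR x2 = 0 OR 0 = 0
w4 = w3 OR x4 = 0 OR 1 = 1
w5 = x1 AND w4 = 0 AND 1 = 0
w6 = w5 AND x6 = 0 AND 0 = 0
w7 = w6 OR w3 = 0 OR 0 = 0
w8 = NOT w7 = NOT 0 = 1
w9 = NOT w8 = NOT 1 = 0
w10 = w9 OR w2 = 0 OR 0 = 0
So w10 = 0 as required.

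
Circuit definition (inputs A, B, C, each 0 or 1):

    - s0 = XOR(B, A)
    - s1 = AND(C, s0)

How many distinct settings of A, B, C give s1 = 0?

6

s1 = AND(C, s0) must be 0, so at least one of C, s0 is 0.
Satisfying assignments:
  A=0, B=0, C=0
  A=0, B=0, C=1
  A=0, B=1, C=0
  A=1, B=0, C=0
  A=1, B=1, C=0
  A=1, B=1, C=1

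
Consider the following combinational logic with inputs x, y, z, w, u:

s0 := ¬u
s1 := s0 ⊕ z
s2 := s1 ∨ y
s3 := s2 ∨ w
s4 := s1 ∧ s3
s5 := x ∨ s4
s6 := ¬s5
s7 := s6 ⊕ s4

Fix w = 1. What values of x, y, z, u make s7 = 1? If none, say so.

x=0, y=0, z=1, u=0

Check with w = 1 and x=0, y=0, z=1, u=0:
s0 = ¬u = ¬0 = 1
s1 = s0 ⊕ z = 1 ⊕ 1 = 0
s2 = s1 ∨ y = 0 ∨ 0 = 0
s3 = s2 ∨ w = 0 ∨ 1 = 1
s4 = s1 ∧ s3 = 0 ∧ 1 = 0
s5 = x ∨ s4 = 0 ∨ 0 = 0
s6 = ¬s5 = ¬0 = 1
s7 = s6 ⊕ s4 = 1 ⊕ 0 = 1
So s7 = 1.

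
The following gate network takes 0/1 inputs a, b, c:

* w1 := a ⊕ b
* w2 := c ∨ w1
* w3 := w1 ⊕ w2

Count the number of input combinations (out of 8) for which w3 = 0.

w3 = w1 ⊕ w2 must be 0, so w1 and w2 are equal.
Satisfying assignments:
  a=0, b=0, c=0
  a=0, b=1, c=0
  a=0, b=1, c=1
  a=1, b=0, c=0
  a=1, b=0, c=1
  a=1, b=1, c=0

6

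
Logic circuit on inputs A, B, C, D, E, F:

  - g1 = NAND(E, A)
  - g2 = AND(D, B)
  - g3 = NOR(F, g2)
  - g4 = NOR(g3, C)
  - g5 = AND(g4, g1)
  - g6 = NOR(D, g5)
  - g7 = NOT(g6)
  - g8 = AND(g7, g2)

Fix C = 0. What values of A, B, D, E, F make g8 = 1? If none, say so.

A=1 B=1 D=1 E=0 F=1

Check with C = 0 and A=1, B=1, D=1, E=0, F=1:
g1 = NAND(E, A) = NAND(0, 1) = 1
g2 = AND(D, B) = AND(1, 1) = 1
g3 = NOR(F, g2) = NOR(1, 1) = 0
g4 = NOR(g3, C) = NOR(0, 0) = 1
g5 = AND(g4, g1) = AND(1, 1) = 1
g6 = NOR(D, g5) = NOR(1, 1) = 0
g7 = NOT(g6) = NOT 0 = 1
g8 = AND(g7, g2) = AND(1, 1) = 1
So g8 = 1.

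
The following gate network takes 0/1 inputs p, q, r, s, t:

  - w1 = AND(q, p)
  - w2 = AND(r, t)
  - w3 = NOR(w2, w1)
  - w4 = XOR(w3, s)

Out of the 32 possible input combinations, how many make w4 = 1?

w4 = XOR(w3, s) must be 1, so w3 and s differ.
Enumerating the 32 input combinations, 16 give w4 = 1 and 16 give w4 = 0.

16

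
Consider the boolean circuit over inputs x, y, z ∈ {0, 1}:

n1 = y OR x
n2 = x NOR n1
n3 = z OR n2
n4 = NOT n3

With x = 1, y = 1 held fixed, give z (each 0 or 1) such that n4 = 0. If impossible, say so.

z=1

n4 = NOT n3 must be 0, so n3 = 1.
n3 = z OR n2 must be 1, so at least one of z, n2 is 1.
Check with x = 1, y = 1 and z=1:
n1 = y OR x = 1 OR 1 = 1
n2 = x NOR n1 = 1 NOR 1 = 0
n3 = z OR n2 = 1 OR 0 = 1
n4 = NOT n3 = NOT 1 = 0
So n4 = 0.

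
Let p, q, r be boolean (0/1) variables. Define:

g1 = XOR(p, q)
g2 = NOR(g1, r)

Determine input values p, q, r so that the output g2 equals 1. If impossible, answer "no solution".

p=0 q=0 r=0

g2 = NOR(g1, r) must be 1, so both g1 = 0 and r = 0.
g1 = XOR(p, q) must be 0, so p and q are equal.
Check with p=0 q=0 r=0:
g1 = XOR(p, q) = XOR(0, 0) = 0
g2 = NOR(g1, r) = NOR(0, 0) = 1
So g2 = 1 as required.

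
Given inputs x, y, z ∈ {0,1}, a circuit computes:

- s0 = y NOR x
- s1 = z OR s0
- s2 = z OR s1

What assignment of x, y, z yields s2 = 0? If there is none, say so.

s2 = z OR s1 must be 0, so both z = 0 and s1 = 0.
s1 = z OR s0 must be 0, so both z = 0 and s0 = 0.
Check with x=1 y=0 z=0:
s0 = y NOR x = 0 NOR 1 = 0
s1 = z OR s0 = 0 OR 0 = 0
s2 = z OR s1 = 0 OR 0 = 0
So s2 = 0 as required.

x=1 y=0 z=0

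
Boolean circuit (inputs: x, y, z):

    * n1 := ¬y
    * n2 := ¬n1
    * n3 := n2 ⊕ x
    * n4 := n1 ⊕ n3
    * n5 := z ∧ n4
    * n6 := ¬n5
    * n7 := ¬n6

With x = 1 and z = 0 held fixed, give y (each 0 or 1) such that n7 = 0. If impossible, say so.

n7 = ¬n6 must be 0, so n6 = 1.
n6 = ¬n5 must be 1, so n5 = 0.
Check with x = 1 and z = 0 and y=1:
n1 = ¬y = ¬1 = 0
n2 = ¬n1 = ¬0 = 1
n3 = n2 ⊕ x = 1 ⊕ 1 = 0
n4 = n1 ⊕ n3 = 0 ⊕ 0 = 0
n5 = z ∧ n4 = 0 ∧ 0 = 0
n6 = ¬n5 = ¬0 = 1
n7 = ¬n6 = ¬1 = 0
So n7 = 0.

y=1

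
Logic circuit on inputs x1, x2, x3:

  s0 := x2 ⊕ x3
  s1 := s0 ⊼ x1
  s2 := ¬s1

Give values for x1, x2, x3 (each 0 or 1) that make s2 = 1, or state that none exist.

s2 = ¬s1 must be 1, so s1 = 0.
Check with x1=1, x2=1, x3=0:
s0 = x2 ⊕ x3 = 1 ⊕ 0 = 1
s1 = s0 ⊼ x1 = 1 ⊼ 1 = 0
s2 = ¬s1 = ¬0 = 1
So s2 = 1 as required.

x1=1, x2=1, x3=0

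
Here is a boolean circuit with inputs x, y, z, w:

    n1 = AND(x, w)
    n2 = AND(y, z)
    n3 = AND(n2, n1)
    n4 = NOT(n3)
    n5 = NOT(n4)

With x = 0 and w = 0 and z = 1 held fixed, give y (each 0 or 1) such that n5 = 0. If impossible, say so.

y=0

Check with x = 0 and w = 0 and z = 1 and y=0:
n1 = AND(x, w) = AND(0, 0) = 0
n2 = AND(y, z) = AND(0, 1) = 0
n3 = AND(n2, n1) = AND(0, 0) = 0
n4 = NOT(n3) = NOT 0 = 1
n5 = NOT(n4) = NOT 1 = 0
So n5 = 0.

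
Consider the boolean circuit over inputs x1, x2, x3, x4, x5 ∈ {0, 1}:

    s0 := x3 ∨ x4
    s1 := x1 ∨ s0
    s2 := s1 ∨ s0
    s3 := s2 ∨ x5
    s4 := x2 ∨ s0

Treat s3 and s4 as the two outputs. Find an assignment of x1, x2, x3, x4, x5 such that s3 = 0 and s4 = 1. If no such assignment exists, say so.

x1=0, x2=1, x3=0, x4=0, x5=0

Check with x1=0, x2=1, x3=0, x4=0, x5=0:
s0 = x3 ∨ x4 = 0 ∨ 0 = 0
s1 = x1 ∨ s0 = 0 ∨ 0 = 0
s2 = s1 ∨ s0 = 0 ∨ 0 = 0
s3 = s2 ∨ x5 = 0 ∨ 0 = 0
s4 = x2 ∨ s0 = 1 ∨ 0 = 1
So s3 = 0 and s4 = 1.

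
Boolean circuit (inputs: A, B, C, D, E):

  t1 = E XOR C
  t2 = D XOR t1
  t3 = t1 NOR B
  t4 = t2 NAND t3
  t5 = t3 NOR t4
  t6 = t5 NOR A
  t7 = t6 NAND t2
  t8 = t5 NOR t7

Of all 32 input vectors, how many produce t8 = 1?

8

t8 = t5 NOR t7 must be 1, so both t5 = 0 and t7 = 0.
t5 = t3 NOR t4 must be 0, so at least one of t3, t4 is 1.
t7 = t6 NAND t2 must be 0, so both t6 = 1 and t2 = 1.
Enumerating the 32 input combinations, 8 give t8 = 1 and 24 give t8 = 0.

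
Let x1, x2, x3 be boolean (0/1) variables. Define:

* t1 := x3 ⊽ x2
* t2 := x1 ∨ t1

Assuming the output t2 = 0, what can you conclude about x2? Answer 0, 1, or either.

Both values of x2 occur among assignments with t2 = 0:
  x2=0: x1=0, x2=0, x3=1
  x2=1: x1=0, x2=1, x3=0

either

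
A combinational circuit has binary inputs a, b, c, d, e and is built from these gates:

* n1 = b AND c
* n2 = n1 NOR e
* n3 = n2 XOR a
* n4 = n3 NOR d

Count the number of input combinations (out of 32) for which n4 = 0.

24

n4 = n3 NOR d must be 0, so at least one of n3, d is 1.
Enumerating the 32 input combinations, 24 give n4 = 0 and 8 give n4 = 1.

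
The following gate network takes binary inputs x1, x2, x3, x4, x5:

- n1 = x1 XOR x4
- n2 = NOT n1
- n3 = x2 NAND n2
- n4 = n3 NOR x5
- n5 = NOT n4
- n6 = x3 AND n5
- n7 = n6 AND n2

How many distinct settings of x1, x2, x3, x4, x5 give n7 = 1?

n7 = n6 AND n2 must be 1, so both n6 = 1 and n2 = 1.
Satisfying assignments:
  x1=0, x2=0, x3=1, x4=0, x5=0
  x1=0, x2=0, x3=1, x4=0, x5=1
  x1=0, x2=1, x3=1, x4=0, x5=1
  x1=1, x2=0, x3=1, x4=1, x5=0
  x1=1, x2=0, x3=1, x4=1, x5=1
  x1=1, x2=1, x3=1, x4=1, x5=1

6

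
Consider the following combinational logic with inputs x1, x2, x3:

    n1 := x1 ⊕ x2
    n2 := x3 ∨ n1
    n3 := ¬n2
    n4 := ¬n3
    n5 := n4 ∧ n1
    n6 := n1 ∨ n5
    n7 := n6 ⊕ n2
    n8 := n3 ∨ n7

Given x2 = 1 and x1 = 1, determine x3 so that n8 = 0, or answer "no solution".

With x2 = 1 and x1 = 1 fixed, none of the 2 settings of x3 give n8 = 0.
For example, with x3=0:
n1 = x1 ⊕ x2 = 1 ⊕ 1 = 0
n2 = x3 ∨ n1 = 0 ∨ 0 = 0
n3 = ¬n2 = ¬0 = 1
n4 = ¬n3 = ¬1 = 0
n5 = n4 ∧ n1 = 0 ∧ 0 = 0
n6 = n1 ∨ n5 = 0 ∨ 0 = 0
n7 = n6 ⊕ n2 = 0 ⊕ 0 = 0
n8 = n3 ∨ n7 = 1 ∨ 0 = 1
giving n8 = 1 ≠ 0.

no solution exists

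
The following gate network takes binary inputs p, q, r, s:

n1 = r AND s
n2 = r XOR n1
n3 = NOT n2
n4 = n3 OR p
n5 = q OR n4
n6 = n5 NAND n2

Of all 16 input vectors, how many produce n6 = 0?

n6 = n5 NAND n2 must be 0, so both n5 = 1 and n2 = 1.
Enumerating the 16 input combinations, 3 give n6 = 0 and 13 give n6 = 1.

3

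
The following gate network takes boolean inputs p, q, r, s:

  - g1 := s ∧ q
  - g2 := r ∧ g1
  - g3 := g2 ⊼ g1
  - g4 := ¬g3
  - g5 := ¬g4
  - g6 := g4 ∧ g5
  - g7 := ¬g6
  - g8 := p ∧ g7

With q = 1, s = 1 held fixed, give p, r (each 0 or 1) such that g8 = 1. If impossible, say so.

g8 = p ∧ g7 must be 1, so both p = 1 and g7 = 1.
g7 = ¬g6 must be 1, so g6 = 0.
Check with q = 1, s = 1 and p=1, r=0:
g1 = s ∧ q = 1 ∧ 1 = 1
g2 = r ∧ g1 = 0 ∧ 1 = 0
g3 = g2 ⊼ g1 = 0 ⊼ 1 = 1
g4 = ¬g3 = ¬1 = 0
g5 = ¬g4 = ¬0 = 1
g6 = g4 ∧ g5 = 0 ∧ 1 = 0
g7 = ¬g6 = ¬0 = 1
g8 = p ∧ g7 = 1 ∧ 1 = 1
So g8 = 1.

p=1, r=0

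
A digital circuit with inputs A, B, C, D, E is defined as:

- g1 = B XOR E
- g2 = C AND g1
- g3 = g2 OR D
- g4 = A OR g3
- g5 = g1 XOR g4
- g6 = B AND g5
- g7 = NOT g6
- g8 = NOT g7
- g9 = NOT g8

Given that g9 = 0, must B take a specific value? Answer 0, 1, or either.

1

g9 = NOT g8 must be 0, so g8 = 1.
g8 = NOT g7 must be 1, so g7 = 0.
Every assignment with g9 = 0 has B = 1; there are 7 such assignment(s).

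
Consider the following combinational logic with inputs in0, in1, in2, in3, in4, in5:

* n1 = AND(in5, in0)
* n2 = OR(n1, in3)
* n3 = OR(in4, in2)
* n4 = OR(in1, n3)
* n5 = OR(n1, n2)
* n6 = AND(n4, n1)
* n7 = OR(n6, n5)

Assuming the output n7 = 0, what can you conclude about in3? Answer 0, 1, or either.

0

n7 = OR(n6, n5) must be 0, so both n6 = 0 and n5 = 0.
n6 = AND(n4, n1) must be 0, so at least one of n4, n1 is 0.
Every assignment with n7 = 0 has in3 = 0; there are 24 such assignment(s).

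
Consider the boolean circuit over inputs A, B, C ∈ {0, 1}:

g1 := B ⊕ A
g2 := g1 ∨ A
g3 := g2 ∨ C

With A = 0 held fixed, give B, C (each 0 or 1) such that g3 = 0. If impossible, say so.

B=0, C=0

Check with A = 0 and B=0, C=0:
g1 = B ⊕ A = 0 ⊕ 0 = 0
g2 = g1 ∨ A = 0 ∨ 0 = 0
g3 = g2 ∨ C = 0 ∨ 0 = 0
So g3 = 0.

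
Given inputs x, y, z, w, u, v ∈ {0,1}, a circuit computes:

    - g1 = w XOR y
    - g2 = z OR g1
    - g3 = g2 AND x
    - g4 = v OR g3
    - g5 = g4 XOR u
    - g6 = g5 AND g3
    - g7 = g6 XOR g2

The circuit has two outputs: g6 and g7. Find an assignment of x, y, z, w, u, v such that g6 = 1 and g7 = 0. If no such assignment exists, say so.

x=1 y=0 z=1 w=0 u=0 v=0

Check with x=1 y=0 z=1 w=0 u=0 v=0:
g1 = w XOR y = 0 XOR 0 = 0
g2 = z OR g1 = 1 OR 0 = 1
g3 = g2 AND x = 1 AND 1 = 1
g4 = v OR g3 = 0 OR 1 = 1
g5 = g4 XOR u = 1 XOR 0 = 1
g6 = g5 AND g3 = 1 AND 1 = 1
g7 = g6 XOR g2 = 1 XOR 1 = 0
So g6 = 1 and g7 = 0.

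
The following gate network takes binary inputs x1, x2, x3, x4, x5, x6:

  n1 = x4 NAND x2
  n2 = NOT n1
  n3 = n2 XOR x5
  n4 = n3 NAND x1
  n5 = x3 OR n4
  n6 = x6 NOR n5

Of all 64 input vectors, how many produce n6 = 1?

n6 = x6 NOR n5 must be 1, so both x6 = 0 and n5 = 0.
n5 = x3 OR n4 must be 0, so both x3 = 0 and n4 = 0.
Satisfying assignments:
  x1=1, x2=0, x3=0, x4=0, x5=1, x6=0
  x1=1, x2=0, x3=0, x4=1, x5=1, x6=0
  x1=1, x2=1, x3=0, x4=0, x5=1, x6=0
  x1=1, x2=1, x3=0, x4=1, x5=0, x6=0

4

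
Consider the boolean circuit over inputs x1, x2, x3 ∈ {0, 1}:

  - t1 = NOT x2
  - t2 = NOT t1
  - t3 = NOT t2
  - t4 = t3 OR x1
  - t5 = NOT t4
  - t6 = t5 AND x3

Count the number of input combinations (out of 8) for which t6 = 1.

t6 = t5 AND x3 must be 1, so both t5 = 1 and x3 = 1.
Satisfying assignments:
  x1=0, x2=1, x3=1

1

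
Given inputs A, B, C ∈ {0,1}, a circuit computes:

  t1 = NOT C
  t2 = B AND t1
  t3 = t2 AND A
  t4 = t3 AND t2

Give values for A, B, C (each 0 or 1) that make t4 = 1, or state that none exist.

A=1, B=1, C=0

t4 = t3 AND t2 must be 1, so both t3 = 1 and t2 = 1.
t3 = t2 AND A must be 1, so both t2 = 1 and A = 1.
t2 = B AND t1 must be 1, so both B = 1 and t1 = 1.
Check with A=1, B=1, C=0:
t1 = NOT C = NOT 0 = 1
t2 = B AND t1 = 1 AND 1 = 1
t3 = t2 AND A = 1 AND 1 = 1
t4 = t3 AND t2 = 1 AND 1 = 1
So t4 = 1 as required.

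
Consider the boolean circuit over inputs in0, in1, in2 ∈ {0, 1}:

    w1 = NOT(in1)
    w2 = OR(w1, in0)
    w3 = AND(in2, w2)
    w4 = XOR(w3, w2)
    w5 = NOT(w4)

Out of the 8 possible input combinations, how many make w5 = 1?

5

w5 = NOT(w4) must be 1, so w4 = 0.
w4 = XOR(w3, w2) must be 0, so w3 and w2 are equal.
Enumerating the 8 input combinations, 5 give w5 = 1 and 3 give w5 = 0.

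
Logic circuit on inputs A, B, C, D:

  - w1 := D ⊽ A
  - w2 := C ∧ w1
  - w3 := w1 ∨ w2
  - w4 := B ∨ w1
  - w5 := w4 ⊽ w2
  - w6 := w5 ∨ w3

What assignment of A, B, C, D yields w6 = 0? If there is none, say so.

w6 = w5 ∨ w3 must be 0, so both w5 = 0 and w3 = 0.
w5 = w4 ⊽ w2 must be 0, so at least one of w4, w2 is 1.
Check with A=1, B=1, C=0, D=0:
w1 = D ⊽ A = 0 ⊽ 1 = 0
w2 = C ∧ w1 = 0 ∧ 0 = 0
w3 = w1 ∨ w2 = 0 ∨ 0 = 0
w4 = B ∨ w1 = 1 ∨ 0 = 1
w5 = w4 ⊽ w2 = 1 ⊽ 0 = 0
w6 = w5 ∨ w3 = 0 ∨ 0 = 0
So w6 = 0 as required.

A=1, B=1, C=0, D=0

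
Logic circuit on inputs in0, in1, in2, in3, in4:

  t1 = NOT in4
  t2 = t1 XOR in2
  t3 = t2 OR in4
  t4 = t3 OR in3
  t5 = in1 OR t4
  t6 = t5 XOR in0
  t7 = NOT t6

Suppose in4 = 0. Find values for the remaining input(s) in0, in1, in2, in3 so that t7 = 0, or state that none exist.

t7 = NOT t6 must be 0, so t6 = 1.
t6 = t5 XOR in0 must be 1, so t5 and in0 differ.
Check with in4 = 0 and in0=0, in1=0, in2=0, in3=1:
t1 = NOT in4 = NOT 0 = 1
t2 = t1 XOR in2 = 1 XOR 0 = 1
t3 = t2 OR in4 = 1 OR 0 = 1
t4 = t3 OR in3 = 1 OR 1 = 1
t5 = in1 OR t4 = 0 OR 1 = 1
t6 = t5 XOR in0 = 1 XOR 0 = 1
t7 = NOT t6 = NOT 1 = 0
So t7 = 0.

in0=0, in1=0, in2=0, in3=1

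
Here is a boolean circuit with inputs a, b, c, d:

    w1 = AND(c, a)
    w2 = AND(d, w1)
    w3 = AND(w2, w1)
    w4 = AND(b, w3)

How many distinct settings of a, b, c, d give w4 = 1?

1

w4 = AND(b, w3) must be 1, so both b = 1 and w3 = 1.
w3 = AND(w2, w1) must be 1, so both w2 = 1 and w1 = 1.
Satisfying assignments:
  a=1, b=1, c=1, d=1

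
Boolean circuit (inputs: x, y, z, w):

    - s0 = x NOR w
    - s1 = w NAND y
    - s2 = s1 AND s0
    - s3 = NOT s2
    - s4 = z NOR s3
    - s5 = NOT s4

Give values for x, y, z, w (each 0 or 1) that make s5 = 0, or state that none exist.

x=0, y=1, z=0, w=0

s5 = NOT s4 must be 0, so s4 = 1.
s4 = z NOR s3 must be 1, so both z = 0 and s3 = 0.
Check with x=0, y=1, z=0, w=0:
s0 = x NOR w = 0 NOR 0 = 1
s1 = w NAND y = 0 NAND 1 = 1
s2 = s1 AND s0 = 1 AND 1 = 1
s3 = NOT s2 = NOT 1 = 0
s4 = z NOR s3 = 0 NOR 0 = 1
s5 = NOT s4 = NOT 1 = 0
So s5 = 0 as required.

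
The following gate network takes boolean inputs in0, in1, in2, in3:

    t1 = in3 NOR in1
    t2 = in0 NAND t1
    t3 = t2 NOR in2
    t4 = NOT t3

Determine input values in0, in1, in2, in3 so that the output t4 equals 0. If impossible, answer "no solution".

Check with in0=1, in1=0, in2=0, in3=0:
t1 = in3 NOR in1 = 0 NOR 0 = 1
t2 = in0 NAND t1 = 1 NAND 1 = 0
t3 = t2 NOR in2 = 0 NOR 0 = 1
t4 = NOT t3 = NOT 1 = 0
So t4 = 0 as required.

in0=1, in1=0, in2=0, in3=0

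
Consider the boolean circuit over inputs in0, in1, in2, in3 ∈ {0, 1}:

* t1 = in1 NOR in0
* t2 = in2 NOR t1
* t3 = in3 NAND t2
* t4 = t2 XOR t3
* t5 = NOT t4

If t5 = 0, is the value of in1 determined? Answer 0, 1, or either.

either

Both values of in1 occur among assignments with t5 = 0:
  in1=0: in0=0, in1=0, in2=0, in3=0
  in1=1: in0=0, in1=1, in2=0, in3=1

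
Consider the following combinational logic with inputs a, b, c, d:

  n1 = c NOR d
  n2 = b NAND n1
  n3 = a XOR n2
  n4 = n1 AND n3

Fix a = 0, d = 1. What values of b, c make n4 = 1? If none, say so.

With a = 0, d = 1 fixed, none of the 4 settings of b, c give n4 = 1.
For example, with b=0, c=0:
n1 = c NOR d = 0 NOR 1 = 0
n2 = b NAND n1 = 0 NAND 0 = 1
n3 = a XOR n2 = 0 XOR 1 = 1
n4 = n1 AND n3 = 0 AND 1 = 0
giving n4 = 0 ≠ 1.

no solution exists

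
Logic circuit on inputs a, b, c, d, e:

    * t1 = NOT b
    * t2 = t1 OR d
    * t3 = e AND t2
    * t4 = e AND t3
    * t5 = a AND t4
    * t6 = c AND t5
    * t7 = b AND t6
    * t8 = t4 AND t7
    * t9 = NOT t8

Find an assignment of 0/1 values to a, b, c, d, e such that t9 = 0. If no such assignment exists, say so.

t9 = NOT t8 must be 0, so t8 = 1.
t8 = t4 AND t7 must be 1, so both t4 = 1 and t7 = 1.
t4 = e AND t3 must be 1, so both e = 1 and t3 = 1.
Check with a=1, b=1, c=1, d=1, e=1:
t1 = NOT b = NOT 1 = 0
t2 = t1 OR d = 0 OR 1 = 1
t3 = e AND t2 = 1 AND 1 = 1
t4 = e AND t3 = 1 AND 1 = 1
t5 = a AND t4 = 1 AND 1 = 1
t6 = c AND t5 = 1 AND 1 = 1
t7 = b AND t6 = 1 AND 1 = 1
t8 = t4 AND t7 = 1 AND 1 = 1
t9 = NOT t8 = NOT 1 = 0
So t9 = 0 as required.

a=1, b=1, c=1, d=1, e=1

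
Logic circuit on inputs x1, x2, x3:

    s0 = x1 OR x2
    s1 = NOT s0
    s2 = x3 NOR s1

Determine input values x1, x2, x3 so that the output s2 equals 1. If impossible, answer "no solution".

s2 = x3 NOR s1 must be 1, so both x3 = 0 and s1 = 0.
s1 = NOT s0 must be 0, so s0 = 1.
s0 = x1 OR x2 must be 1, so at least one of x1, x2 is 1.
Check with x1=1, x2=0, x3=0:
s0 = x1 OR x2 = 1 OR 0 = 1
s1 = NOT s0 = NOT 1 = 0
s2 = x3 NOR s1 = 0 NOR 0 = 1
So s2 = 1 as required.

x1=1, x2=0, x3=0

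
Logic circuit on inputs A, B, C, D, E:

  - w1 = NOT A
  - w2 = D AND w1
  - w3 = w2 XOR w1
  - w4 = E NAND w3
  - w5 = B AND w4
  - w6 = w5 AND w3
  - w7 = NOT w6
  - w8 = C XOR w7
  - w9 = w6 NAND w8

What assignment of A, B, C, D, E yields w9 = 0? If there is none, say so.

A=0 B=1 C=1 D=0 E=0

w9 = w6 NAND w8 must be 0, so both w6 = 1 and w8 = 1.
w6 = w5 AND w3 must be 1, so both w5 = 1 and w3 = 1.
Check with A=0 B=1 C=1 D=0 E=0:
w1 = NOT A = NOT 0 = 1
w2 = D AND w1 = 0 AND 1 = 0
w3 = w2 XOR w1 = 0 XOR 1 = 1
w4 = E NAND w3 = 0 NAND 1 = 1
w5 = B AND w4 = 1 AND 1 = 1
w6 = w5 AND w3 = 1 AND 1 = 1
w7 = NOT w6 = NOT 1 = 0
w8 = C XOR w7 = 1 XOR 0 = 1
w9 = w6 NAND w8 = 1 NAND 1 = 0
So w9 = 0 as required.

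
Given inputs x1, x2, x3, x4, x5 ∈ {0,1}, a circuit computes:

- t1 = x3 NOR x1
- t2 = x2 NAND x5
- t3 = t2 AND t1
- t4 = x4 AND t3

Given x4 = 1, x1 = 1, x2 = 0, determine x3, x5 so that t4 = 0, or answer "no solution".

x3=1 x5=0

Check with x4 = 1, x1 = 1, x2 = 0 and x3=1, x5=0:
t1 = x3 NOR x1 = 1 NOR 1 = 0
t2 = x2 NAND x5 = 0 NAND 0 = 1
t3 = t2 AND t1 = 1 AND 0 = 0
t4 = x4 AND t3 = 1 AND 0 = 0
So t4 = 0.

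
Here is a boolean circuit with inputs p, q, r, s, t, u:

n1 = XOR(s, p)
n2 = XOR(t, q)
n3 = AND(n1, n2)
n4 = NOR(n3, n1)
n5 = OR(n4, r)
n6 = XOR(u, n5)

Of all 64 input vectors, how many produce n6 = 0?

n6 = XOR(u, n5) must be 0, so u and n5 are equal.
Enumerating the 64 input combinations, 32 give n6 = 0 and 32 give n6 = 1.

32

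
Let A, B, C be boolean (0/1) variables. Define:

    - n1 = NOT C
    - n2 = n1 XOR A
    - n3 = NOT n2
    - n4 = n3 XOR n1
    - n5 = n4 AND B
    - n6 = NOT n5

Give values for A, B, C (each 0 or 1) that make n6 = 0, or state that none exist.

n6 = NOT n5 must be 0, so n5 = 1.
n5 = n4 AND B must be 1, so both n4 = 1 and B = 1.
n4 = n3 XOR n1 must be 1, so n3 and n1 differ.
Check with A=0, B=1, C=0:
n1 = NOT C = NOT 0 = 1
n2 = n1 XOR A = 1 XOR 0 = 1
n3 = NOT n2 = NOT 1 = 0
n4 = n3 XOR n1 = 0 XOR 1 = 1
n5 = n4 AND B = 1 AND 1 = 1
n6 = NOT n5 = NOT 1 = 0
So n6 = 0 as required.

A=0, B=1, C=0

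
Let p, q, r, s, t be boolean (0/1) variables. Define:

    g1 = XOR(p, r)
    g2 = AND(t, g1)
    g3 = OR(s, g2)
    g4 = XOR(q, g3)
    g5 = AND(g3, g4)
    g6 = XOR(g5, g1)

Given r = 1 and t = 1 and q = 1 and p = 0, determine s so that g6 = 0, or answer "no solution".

no solution exists

With r = 1 and t = 1 and q = 1 and p = 0 fixed, none of the 2 settings of s give g6 = 0.
For example, with s=1:
g1 = XOR(p, r) = XOR(0, 1) = 1
g2 = AND(t, g1) = AND(1, 1) = 1
g3 = OR(s, g2) = OR(1, 1) = 1
g4 = XOR(q, g3) = XOR(1, 1) = 0
g5 = AND(g3, g4) = AND(1, 0) = 0
g6 = XOR(g5, g1) = XOR(0, 1) = 1
giving g6 = 1 ≠ 0.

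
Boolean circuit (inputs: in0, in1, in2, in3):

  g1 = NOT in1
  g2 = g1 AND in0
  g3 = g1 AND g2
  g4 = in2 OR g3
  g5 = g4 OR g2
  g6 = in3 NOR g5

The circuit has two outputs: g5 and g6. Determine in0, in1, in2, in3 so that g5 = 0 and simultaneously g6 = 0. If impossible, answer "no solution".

Check with in0=1, in1=1, in2=0, in3=1:
g1 = NOT in1 = NOT 1 = 0
g2 = g1 AND in0 = 0 AND 1 = 0
g3 = g1 AND g2 = 0 AND 0 = 0
g4 = in2 OR g3 = 0 OR 0 = 0
g5 = g4 OR g2 = 0 OR 0 = 0
g6 = in3 NOR g5 = 1 NOR 0 = 0
So g5 = 0 and g6 = 0.

in0=1, in1=1, in2=0, in3=1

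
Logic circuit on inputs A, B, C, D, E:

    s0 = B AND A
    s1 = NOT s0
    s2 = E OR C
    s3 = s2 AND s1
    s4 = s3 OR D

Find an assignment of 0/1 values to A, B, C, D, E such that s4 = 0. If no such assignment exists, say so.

s4 = s3 OR D must be 0, so both s3 = 0 and D = 0.
s3 = s2 AND s1 must be 0, so at least one of s2, s1 is 0.
Check with A=1, B=1, C=0, D=0, E=0:
s0 = B AND A = 1 AND 1 = 1
s1 = NOT s0 = NOT 1 = 0
s2 = E OR C = 0 OR 0 = 0
s3 = s2 AND s1 = 0 AND 0 = 0
s4 = s3 OR D = 0 OR 0 = 0
So s4 = 0 as required.

A=1, B=1, C=0, D=0, E=0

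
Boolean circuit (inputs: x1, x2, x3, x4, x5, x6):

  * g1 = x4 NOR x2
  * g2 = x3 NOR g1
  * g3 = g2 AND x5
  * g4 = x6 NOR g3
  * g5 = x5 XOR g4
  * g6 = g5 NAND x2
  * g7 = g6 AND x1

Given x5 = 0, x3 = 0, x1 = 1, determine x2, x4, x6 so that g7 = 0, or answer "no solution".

x2=1 x4=0 x6=0

g7 = g6 AND x1 must be 0, so at least one of g6, x1 is 0.
Check with x5 = 0, x3 = 0, x1 = 1 and x2=1, x4=0, x6=0:
g1 = x4 NOR x2 = 0 NOR 1 = 0
g2 = x3 NOR g1 = 0 NOR 0 = 1
g3 = g2 AND x5 = 1 AND 0 = 0
g4 = x6 NOR g3 = 0 NOR 0 = 1
g5 = x5 XOR g4 = 0 XOR 1 = 1
g6 = g5 NAND x2 = 1 NAND 1 = 0
g7 = g6 AND x1 = 0 AND 1 = 0
So g7 = 0.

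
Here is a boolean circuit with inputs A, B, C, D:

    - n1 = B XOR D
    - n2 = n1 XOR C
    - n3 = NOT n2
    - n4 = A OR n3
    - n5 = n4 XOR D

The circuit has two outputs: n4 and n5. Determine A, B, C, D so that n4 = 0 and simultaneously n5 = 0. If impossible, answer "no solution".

A=0, B=0, C=1, D=0

Check with A=0, B=0, C=1, D=0:
n1 = B XOR D = 0 XOR 0 = 0
n2 = n1 XOR C = 0 XOR 1 = 1
n3 = NOT n2 = NOT 1 = 0
n4 = A OR n3 = 0 OR 0 = 0
n5 = n4 XOR D = 0 XOR 0 = 0
So n4 = 0 and n5 = 0.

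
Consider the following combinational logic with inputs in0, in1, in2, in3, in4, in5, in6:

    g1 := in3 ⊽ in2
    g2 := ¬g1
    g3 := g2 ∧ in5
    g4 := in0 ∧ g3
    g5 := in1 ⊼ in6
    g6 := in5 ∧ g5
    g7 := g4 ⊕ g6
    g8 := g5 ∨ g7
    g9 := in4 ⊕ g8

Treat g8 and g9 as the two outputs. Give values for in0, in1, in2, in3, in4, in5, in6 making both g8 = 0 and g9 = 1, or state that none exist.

in0=1, in1=1, in2=0, in3=0, in4=1, in5=0, in6=1

Check with in0=1, in1=1, in2=0, in3=0, in4=1, in5=0, in6=1:
g1 = in3 ⊽ in2 = 0 ⊽ 0 = 1
g2 = ¬g1 = ¬1 = 0
g3 = g2 ∧ in5 = 0 ∧ 0 = 0
g4 = in0 ∧ g3 = 1 ∧ 0 = 0
g5 = in1 ⊼ in6 = 1 ⊼ 1 = 0
g6 = in5 ∧ g5 = 0 ∧ 0 = 0
g7 = g4 ⊕ g6 = 0 ⊕ 0 = 0
g8 = g5 ∨ g7 = 0 ∨ 0 = 0
g9 = in4 ⊕ g8 = 1 ⊕ 0 = 1
So g8 = 0 and g9 = 1.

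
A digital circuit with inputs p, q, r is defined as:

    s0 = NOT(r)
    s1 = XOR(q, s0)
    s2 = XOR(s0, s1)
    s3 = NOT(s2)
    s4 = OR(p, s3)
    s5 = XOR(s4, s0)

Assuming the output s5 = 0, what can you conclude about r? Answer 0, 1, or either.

either

Both values of r occur among assignments with s5 = 0:
  r=0: p=0, q=0, r=0
  r=1: p=0, q=1, r=1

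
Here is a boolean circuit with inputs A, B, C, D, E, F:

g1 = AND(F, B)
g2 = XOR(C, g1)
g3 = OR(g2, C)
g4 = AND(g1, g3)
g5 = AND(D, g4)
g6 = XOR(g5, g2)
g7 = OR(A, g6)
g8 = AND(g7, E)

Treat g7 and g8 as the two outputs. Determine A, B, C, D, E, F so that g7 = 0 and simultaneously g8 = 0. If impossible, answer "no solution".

Check with A=0, B=0, C=0, D=0, E=0, F=0:
g1 = AND(F, B) = AND(0, 0) = 0
g2 = XOR(C, g1) = XOR(0, 0) = 0
g3 = OR(g2, C) = OR(0, 0) = 0
g4 = AND(g1, g3) = AND(0, 0) = 0
g5 = AND(D, g4) = AND(0, 0) = 0
g6 = XOR(g5, g2) = XOR(0, 0) = 0
g7 = OR(A, g6) = OR(0, 0) = 0
g8 = AND(g7, E) = AND(0, 0) = 0
So g7 = 0 and g8 = 0.

A=0, B=0, C=0, D=0, E=0, F=0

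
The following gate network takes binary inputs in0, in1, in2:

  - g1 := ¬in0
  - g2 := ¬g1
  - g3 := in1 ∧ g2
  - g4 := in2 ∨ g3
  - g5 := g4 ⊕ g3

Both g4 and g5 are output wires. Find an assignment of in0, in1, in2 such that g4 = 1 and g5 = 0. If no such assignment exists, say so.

Check with in0=1, in1=1, in2=0:
g1 = ¬in0 = ¬1 = 0
g2 = ¬g1 = ¬0 = 1
g3 = in1 ∧ g2 = 1 ∧ 1 = 1
g4 = in2 ∨ g3 = 0 ∨ 1 = 1
g5 = g4 ⊕ g3 = 1 ⊕ 1 = 0
So g4 = 1 and g5 = 0.

in0=1, in1=1, in2=0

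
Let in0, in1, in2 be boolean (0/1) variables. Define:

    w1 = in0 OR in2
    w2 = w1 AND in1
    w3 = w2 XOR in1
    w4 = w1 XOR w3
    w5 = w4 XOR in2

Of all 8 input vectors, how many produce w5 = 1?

w5 = w4 XOR in2 must be 1, so w4 and in2 differ.
Enumerating the 8 input combinations, 3 give w5 = 1 and 5 give w5 = 0.

3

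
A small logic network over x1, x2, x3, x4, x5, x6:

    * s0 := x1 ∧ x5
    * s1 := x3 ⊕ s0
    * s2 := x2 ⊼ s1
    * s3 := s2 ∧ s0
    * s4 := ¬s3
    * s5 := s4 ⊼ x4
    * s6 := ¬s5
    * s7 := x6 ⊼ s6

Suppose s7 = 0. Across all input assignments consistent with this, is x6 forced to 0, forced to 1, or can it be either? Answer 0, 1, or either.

s7 = x6 ⊼ s6 must be 0, so both x6 = 1 and s6 = 1.
s6 = ¬s5 must be 1, so s5 = 0.
Every assignment with s7 = 0 has x6 = 1; there are 13 such assignment(s).

1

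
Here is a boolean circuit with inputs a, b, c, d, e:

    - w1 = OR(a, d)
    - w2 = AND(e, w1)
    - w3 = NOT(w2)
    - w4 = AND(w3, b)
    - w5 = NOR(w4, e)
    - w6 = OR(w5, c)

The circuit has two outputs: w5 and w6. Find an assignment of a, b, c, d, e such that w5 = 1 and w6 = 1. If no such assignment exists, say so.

a=0, b=0, c=0, d=1, e=0

Check with a=0, b=0, c=0, d=1, e=0:
w1 = OR(a, d) = OR(0, 1) = 1
w2 = AND(e, w1) = AND(0, 1) = 0
w3 = NOT(w2) = NOT 0 = 1
w4 = AND(w3, b) = AND(1, 0) = 0
w5 = NOR(w4, e) = NOR(0, 0) = 1
w6 = OR(w5, c) = OR(1, 0) = 1
So w5 = 1 and w6 = 1.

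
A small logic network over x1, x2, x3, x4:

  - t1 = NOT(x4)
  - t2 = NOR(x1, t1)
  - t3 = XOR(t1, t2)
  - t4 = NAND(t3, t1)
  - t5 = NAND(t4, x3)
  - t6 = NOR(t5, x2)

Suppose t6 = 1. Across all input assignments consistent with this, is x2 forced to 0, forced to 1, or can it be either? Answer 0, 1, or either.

0

t6 = NOR(t5, x2) must be 1, so both t5 = 0 and x2 = 0.
t5 = NAND(t4, x3) must be 0, so both t4 = 1 and x3 = 1.
Every assignment with t6 = 1 has x2 = 0; there are 2 such assignment(s).
  x1=0, x2=0, x3=1, x4=1
  x1=1, x2=0, x3=1, x4=1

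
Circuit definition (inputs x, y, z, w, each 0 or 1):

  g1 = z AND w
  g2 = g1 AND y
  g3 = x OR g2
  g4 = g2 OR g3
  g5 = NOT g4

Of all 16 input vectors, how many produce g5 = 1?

7

g5 = NOT g4 must be 1, so g4 = 0.
g4 = g2 OR g3 must be 0, so both g2 = 0 and g3 = 0.
g2 = g1 AND y must be 0, so at least one of g1, y is 0.
Enumerating the 16 input combinations, 7 give g5 = 1 and 9 give g5 = 0.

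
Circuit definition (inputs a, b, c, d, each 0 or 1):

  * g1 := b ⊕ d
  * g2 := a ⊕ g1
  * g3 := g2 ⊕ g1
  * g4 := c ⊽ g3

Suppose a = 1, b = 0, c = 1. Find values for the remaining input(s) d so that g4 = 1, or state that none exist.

With a = 1, b = 0, c = 1 fixed, none of the 2 settings of d give g4 = 1.
For example, with d=0:
g1 = b ⊕ d = 0 ⊕ 0 = 0
g2 = a ⊕ g1 = 1 ⊕ 0 = 1
g3 = g2 ⊕ g1 = 1 ⊕ 0 = 1
g4 = c ⊽ g3 = 1 ⊽ 1 = 0
giving g4 = 0 ≠ 1.

no solution exists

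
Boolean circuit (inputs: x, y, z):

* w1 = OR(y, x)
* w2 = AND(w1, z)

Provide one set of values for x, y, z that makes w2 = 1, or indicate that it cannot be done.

Check with x=1, y=1, z=1:
w1 = OR(y, x) = OR(1, 1) = 1
w2 = AND(w1, z) = AND(1, 1) = 1
So w2 = 1 as required.

x=1, y=1, z=1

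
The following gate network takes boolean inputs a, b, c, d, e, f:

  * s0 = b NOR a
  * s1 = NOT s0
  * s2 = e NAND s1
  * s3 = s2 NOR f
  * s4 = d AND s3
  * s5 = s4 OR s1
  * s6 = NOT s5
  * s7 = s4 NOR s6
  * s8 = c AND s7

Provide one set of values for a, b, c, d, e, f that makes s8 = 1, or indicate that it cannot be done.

a=0, b=1, c=1, d=1, e=0, f=1

Check with a=0, b=1, c=1, d=1, e=0, f=1:
s0 = b NOR a = 1 NOR 0 = 0
s1 = NOT s0 = NOT 0 = 1
s2 = e NAND s1 = 0 NAND 1 = 1
s3 = s2 NOR f = 1 NOR 1 = 0
s4 = d AND s3 = 1 AND 0 = 0
s5 = s4 OR s1 = 0 OR 1 = 1
s6 = NOT s5 = NOT 1 = 0
s7 = s4 NOR s6 = 0 NOR 0 = 1
s8 = c AND s7 = 1 AND 1 = 1
So s8 = 1 as required.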